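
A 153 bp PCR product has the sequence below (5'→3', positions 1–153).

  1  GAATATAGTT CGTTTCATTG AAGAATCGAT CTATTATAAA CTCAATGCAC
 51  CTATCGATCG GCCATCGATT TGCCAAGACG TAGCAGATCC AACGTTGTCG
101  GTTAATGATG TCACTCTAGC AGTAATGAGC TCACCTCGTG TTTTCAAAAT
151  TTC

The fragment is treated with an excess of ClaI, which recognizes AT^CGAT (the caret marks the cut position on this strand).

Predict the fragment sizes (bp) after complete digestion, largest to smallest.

88, 28, 26, 11 bp

ClaI sites (ATCGAT) start at positions 25, 53, 64.
ClaI cuts after base 2 of each site, so after positions 26, 54, 65.
Linear molecule, 3 cuts → 4 fragments:
  1–26 → 26 bp
  27–54 → 28 bp
  55–65 → 11 bp
  66–153 → 88 bp
Sorted largest to smallest: 88, 28, 26, 11 bp.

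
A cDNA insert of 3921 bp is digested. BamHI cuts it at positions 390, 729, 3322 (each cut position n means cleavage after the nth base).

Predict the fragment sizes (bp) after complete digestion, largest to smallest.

2593, 599, 390, 339 bp

Linear molecule, 3 cuts → 4 fragments:
  390 − 0 = 390 bp
  729 − 390 = 339 bp
  3322 − 729 = 2593 bp
  3921 − 3322 = 599 bp
Sorted largest to smallest: 2593, 599, 390, 339 bp.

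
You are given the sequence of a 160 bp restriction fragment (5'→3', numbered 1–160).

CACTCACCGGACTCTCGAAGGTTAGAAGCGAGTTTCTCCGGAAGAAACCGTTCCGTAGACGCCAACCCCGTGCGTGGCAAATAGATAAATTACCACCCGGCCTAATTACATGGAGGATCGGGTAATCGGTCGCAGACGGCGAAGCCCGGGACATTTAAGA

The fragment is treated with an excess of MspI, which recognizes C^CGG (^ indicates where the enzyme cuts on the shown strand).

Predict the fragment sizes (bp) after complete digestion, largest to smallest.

59, 49, 31, 14, 7 bp

MspI sites (CCGG) start at positions 7, 38, 97, 146.
MspI cuts after the first base of each site, so after positions 7, 38, 97, 146.
Linear molecule, 4 cuts → 5 fragments:
  1–7 → 7 bp
  8–38 → 31 bp
  39–97 → 59 bp
  98–146 → 49 bp
  147–160 → 14 bp
Sorted largest to smallest: 59, 49, 31, 14, 7 bp.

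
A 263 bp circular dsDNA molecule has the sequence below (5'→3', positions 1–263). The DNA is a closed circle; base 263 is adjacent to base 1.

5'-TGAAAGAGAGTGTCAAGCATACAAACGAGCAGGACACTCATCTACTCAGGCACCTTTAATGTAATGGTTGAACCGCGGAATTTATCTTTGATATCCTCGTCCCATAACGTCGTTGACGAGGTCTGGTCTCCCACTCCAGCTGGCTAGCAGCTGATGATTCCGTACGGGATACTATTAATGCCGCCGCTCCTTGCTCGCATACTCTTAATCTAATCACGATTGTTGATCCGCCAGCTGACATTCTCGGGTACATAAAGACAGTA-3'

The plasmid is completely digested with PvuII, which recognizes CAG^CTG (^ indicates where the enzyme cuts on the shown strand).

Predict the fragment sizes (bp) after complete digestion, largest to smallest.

168, 84, 11 bp

PvuII sites (CAGCTG) start at positions 137, 148, 232.
PvuII cuts after base 3 of each site, so after positions 139, 150, 234.
Circular molecule, 3 cuts → 3 fragments:
  140–150 → 11 bp
  151–234 → 84 bp
  235–263 then 1–139 → 29 + 139 = 168 bp
Sorted largest to smallest: 168, 84, 11 bp.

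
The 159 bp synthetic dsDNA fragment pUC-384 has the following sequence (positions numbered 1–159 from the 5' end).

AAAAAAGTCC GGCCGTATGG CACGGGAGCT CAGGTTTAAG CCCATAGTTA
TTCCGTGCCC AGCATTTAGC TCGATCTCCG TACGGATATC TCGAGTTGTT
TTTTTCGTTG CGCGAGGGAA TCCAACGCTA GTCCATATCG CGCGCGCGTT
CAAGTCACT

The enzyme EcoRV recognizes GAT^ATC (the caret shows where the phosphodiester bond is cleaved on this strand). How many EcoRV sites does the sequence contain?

GATATC occurs starting at position 85.
EcoRV cuts at 1 site.

1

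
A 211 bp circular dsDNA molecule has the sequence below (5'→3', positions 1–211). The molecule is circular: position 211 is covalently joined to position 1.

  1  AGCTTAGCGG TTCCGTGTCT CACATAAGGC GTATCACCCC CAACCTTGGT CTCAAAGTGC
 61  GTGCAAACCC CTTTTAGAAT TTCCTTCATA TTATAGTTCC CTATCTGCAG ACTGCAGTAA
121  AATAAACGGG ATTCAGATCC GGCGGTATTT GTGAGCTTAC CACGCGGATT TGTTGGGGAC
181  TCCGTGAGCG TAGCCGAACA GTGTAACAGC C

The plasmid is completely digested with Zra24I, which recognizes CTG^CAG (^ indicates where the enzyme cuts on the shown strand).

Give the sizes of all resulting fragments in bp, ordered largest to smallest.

204, 7 bp

Zra24I sites (CTGCAG) start at positions 105, 112.
Zra24I cuts after base 3 of each site, so after positions 107, 114.
Circular molecule, 2 cuts → 2 fragments:
  108–114 → 7 bp
  115–211 then 1–107 → 97 + 107 = 204 bp
Sorted largest to smallest: 204, 7 bp.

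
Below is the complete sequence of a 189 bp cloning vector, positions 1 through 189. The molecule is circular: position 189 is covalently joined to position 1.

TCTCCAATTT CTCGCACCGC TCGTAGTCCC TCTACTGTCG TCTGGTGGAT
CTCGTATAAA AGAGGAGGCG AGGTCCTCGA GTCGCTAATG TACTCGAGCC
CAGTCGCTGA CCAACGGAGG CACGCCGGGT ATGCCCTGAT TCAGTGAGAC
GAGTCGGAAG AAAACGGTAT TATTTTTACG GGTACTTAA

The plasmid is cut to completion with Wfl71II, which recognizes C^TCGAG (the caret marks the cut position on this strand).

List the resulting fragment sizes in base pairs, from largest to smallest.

Wfl71II sites (CTCGAG) start at positions 76, 93.
Wfl71II cuts after the first base of each site, so after positions 76, 93.
Circular molecule, 2 cuts → 2 fragments:
  77–93 → 17 bp
  94–189 then 1–76 → 96 + 76 = 172 bp
Sorted largest to smallest: 172, 17 bp.

172, 17 bp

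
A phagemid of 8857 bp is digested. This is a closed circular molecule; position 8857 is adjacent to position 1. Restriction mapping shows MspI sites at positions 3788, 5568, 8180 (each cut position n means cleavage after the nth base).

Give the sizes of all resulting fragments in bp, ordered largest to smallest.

4465, 2612, 1780 bp

Circular molecule, 3 cuts → 3 fragments:
  5568 − 3788 = 1780 bp
  8180 − 5568 = 2612 bp
  wrap: 8857 − 8180 + 3788 = 4465 bp
Sorted largest to smallest: 4465, 2612, 1780 bp.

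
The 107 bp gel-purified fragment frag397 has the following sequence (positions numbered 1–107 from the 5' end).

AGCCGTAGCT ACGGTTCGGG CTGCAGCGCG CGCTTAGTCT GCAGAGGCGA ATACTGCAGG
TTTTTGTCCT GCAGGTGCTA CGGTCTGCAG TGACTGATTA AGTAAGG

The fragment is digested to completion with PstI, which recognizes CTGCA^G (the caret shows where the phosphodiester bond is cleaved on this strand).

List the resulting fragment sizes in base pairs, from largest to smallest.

25, 18, 18, 16, 15, 15 bp

PstI sites (CTGCAG) start at positions 21, 39, 54, 69, 85.
PstI cuts after base 5 of each site (before the last base), so after positions 25, 43, 58, 73, 89.
Linear molecule, 5 cuts → 6 fragments:
  1–25 → 25 bp
  26–43 → 18 bp
  44–58 → 15 bp
  59–73 → 15 bp
  74–89 → 16 bp
  90–107 → 18 bp
Sorted largest to smallest: 25, 18, 18, 16, 15, 15 bp.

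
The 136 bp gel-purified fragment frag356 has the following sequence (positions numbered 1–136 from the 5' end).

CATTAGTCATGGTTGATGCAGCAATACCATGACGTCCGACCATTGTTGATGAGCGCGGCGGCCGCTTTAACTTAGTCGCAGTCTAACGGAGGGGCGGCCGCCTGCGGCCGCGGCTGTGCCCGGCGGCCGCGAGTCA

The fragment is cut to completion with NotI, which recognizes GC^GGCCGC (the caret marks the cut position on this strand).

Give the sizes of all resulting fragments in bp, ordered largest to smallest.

59, 36, 19, 12, 10 bp

NotI sites (GCGGCCGC) start at positions 58, 94, 104, 123.
NotI cuts after base 2 of each site, so after positions 59, 95, 105, 124.
Linear molecule, 4 cuts → 5 fragments:
  1–59 → 59 bp
  60–95 → 36 bp
  96–105 → 10 bp
  106–124 → 19 bp
  125–136 → 12 bp
Sorted largest to smallest: 59, 36, 19, 12, 10 bp.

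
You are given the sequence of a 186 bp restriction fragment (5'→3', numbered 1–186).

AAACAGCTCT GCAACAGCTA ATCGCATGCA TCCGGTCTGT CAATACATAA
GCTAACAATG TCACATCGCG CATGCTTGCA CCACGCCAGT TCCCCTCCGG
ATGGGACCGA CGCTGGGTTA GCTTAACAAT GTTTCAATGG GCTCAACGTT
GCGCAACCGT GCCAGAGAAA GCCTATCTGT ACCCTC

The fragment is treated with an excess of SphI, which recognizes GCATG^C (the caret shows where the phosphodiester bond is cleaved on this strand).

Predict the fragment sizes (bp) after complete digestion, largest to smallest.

112, 46, 28 bp

SphI sites (GCATGC) start at positions 24, 70.
SphI cuts after base 5 of each site (before the last base), so after positions 28, 74.
Linear molecule, 2 cuts → 3 fragments:
  1–28 → 28 bp
  29–74 → 46 bp
  75–186 → 112 bp
Sorted largest to smallest: 112, 46, 28 bp.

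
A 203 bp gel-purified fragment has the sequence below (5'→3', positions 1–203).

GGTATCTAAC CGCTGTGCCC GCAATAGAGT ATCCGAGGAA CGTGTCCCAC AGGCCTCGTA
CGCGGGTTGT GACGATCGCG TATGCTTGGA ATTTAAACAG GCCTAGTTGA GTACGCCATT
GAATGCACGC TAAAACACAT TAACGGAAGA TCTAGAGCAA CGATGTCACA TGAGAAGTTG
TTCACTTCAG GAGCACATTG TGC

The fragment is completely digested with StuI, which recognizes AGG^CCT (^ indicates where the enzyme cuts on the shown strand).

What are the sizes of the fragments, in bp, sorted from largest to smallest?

StuI sites (AGGCCT) start at positions 51, 99.
StuI cuts after base 3 of each site, so after positions 53, 101.
Linear molecule, 2 cuts → 3 fragments:
  1–53 → 53 bp
  54–101 → 48 bp
  102–203 → 102 bp
Sorted largest to smallest: 102, 53, 48 bp.

102, 53, 48 bp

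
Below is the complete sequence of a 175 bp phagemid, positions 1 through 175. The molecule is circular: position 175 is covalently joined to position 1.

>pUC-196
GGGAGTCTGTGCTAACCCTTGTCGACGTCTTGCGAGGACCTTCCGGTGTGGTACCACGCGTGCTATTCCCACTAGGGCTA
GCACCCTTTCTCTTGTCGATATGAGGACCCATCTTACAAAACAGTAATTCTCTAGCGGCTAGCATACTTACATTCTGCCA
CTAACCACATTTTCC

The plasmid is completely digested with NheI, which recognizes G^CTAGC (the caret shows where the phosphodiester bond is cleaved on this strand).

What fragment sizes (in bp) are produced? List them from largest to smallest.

NheI sites (GCTAGC) start at positions 77, 138.
NheI cuts after the first base of each site, so after positions 77, 138.
Circular molecule, 2 cuts → 2 fragments:
  78–138 → 61 bp
  139–175 then 1–77 → 37 + 77 = 114 bp
Sorted largest to smallest: 114, 61 bp.

114, 61 bp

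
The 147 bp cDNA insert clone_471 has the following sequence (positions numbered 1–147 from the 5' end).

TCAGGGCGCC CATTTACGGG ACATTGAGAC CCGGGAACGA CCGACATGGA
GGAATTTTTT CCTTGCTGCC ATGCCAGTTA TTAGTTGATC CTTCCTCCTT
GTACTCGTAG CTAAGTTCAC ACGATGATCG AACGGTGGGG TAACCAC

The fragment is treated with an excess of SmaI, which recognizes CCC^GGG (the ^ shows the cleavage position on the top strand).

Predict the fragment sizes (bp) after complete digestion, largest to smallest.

The SmaI site (CCCGGG) starts at position 30.
SmaI cuts after base 3 of each site, so after position 32.
Linear molecule, 1 cut → 2 fragments:
  1–32 → 32 bp
  33–147 → 115 bp
Sorted largest to smallest: 115, 32 bp.

115, 32 bp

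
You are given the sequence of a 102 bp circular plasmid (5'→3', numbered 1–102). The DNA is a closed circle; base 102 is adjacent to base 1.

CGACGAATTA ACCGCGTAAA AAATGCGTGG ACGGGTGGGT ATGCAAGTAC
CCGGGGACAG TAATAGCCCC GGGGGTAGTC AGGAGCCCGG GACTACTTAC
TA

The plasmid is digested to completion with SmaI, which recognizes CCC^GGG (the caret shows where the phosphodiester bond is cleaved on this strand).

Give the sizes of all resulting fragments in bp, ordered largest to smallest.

SmaI sites (CCCGGG) start at positions 50, 68, 86.
SmaI cuts after base 3 of each site, so after positions 52, 70, 88.
Circular molecule, 3 cuts → 3 fragments:
  53–70 → 18 bp
  71–88 → 18 bp
  89–102 then 1–52 → 14 + 52 = 66 bp
Sorted largest to smallest: 66, 18, 18 bp.

66, 18, 18 bp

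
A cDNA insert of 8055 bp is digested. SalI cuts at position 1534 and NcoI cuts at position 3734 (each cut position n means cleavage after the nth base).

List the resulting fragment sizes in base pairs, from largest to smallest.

4321, 2200, 1534 bp

Combined cut positions (sorted): 1534, 3734.
Linear molecule, 2 cuts → 3 fragments:
  1534 − 0 = 1534 bp
  3734 − 1534 = 2200 bp
  8055 − 3734 = 4321 bp
Sorted largest to smallest: 4321, 2200, 1534 bp.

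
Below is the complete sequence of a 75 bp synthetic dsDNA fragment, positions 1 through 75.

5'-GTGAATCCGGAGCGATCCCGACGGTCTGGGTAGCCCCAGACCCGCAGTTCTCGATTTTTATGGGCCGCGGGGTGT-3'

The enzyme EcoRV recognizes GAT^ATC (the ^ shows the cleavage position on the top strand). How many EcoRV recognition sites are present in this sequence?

0

No occurrence of GATATC is present in the sequence.
EcoRV does not cut: 0 sites.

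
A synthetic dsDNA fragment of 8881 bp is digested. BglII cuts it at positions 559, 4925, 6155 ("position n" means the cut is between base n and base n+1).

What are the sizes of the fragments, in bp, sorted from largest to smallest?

4366, 2726, 1230, 559 bp

Linear molecule, 3 cuts → 4 fragments:
  559 − 0 = 559 bp
  4925 − 559 = 4366 bp
  6155 − 4925 = 1230 bp
  8881 − 6155 = 2726 bp
Sorted largest to smallest: 4366, 2726, 1230, 559 bp.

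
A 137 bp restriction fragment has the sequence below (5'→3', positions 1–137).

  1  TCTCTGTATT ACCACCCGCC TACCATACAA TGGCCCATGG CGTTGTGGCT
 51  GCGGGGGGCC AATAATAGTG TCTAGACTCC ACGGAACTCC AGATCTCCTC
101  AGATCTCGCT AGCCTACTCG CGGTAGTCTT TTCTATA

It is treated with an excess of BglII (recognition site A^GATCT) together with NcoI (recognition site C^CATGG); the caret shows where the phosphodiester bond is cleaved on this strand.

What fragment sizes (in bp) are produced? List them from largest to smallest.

BglII sites (AGATCT) start at positions 91, 101.
BglII cuts after the first base of each site, so after positions 91, 101.
The NcoI site (CCATGG) starts at position 35.
NcoI cuts after the first base of each site, so after position 35.
Combined cut positions: 35, 91, 101.
Linear molecule, 3 cuts → 4 fragments:
  1–35 → 35 bp
  36–91 → 56 bp
  92–101 → 10 bp
  102–137 → 36 bp
Sorted largest to smallest: 56, 36, 35, 10 bp.

56, 36, 35, 10 bp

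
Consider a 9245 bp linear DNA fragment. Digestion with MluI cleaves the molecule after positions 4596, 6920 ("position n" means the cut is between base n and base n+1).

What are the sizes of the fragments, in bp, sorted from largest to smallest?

4596, 2325, 2324 bp

Linear molecule, 2 cuts → 3 fragments:
  4596 − 0 = 4596 bp
  6920 − 4596 = 2324 bp
  9245 − 6920 = 2325 bp
Sorted largest to smallest: 4596, 2325, 2324 bp.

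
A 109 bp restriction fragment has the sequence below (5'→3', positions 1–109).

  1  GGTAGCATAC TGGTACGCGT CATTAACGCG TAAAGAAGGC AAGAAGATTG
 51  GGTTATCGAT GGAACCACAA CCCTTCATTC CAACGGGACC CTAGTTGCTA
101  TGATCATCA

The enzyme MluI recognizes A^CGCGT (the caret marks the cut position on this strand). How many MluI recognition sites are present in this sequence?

2

ACGCGT occurs starting at positions 15, 26.
MluI cuts at 2 sites.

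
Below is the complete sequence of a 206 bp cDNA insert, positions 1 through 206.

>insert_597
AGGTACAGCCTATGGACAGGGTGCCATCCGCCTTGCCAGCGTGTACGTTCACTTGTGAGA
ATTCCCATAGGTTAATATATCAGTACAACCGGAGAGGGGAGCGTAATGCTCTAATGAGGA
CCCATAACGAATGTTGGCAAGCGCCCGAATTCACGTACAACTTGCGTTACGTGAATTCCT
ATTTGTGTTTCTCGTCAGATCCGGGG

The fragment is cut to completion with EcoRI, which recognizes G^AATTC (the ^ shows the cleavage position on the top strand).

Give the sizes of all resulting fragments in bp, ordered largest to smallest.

EcoRI sites (GAATTC) start at positions 59, 147, 173.
EcoRI cuts after the first base of each site, so after positions 59, 147, 173.
Linear molecule, 3 cuts → 4 fragments:
  1–59 → 59 bp
  60–147 → 88 bp
  148–173 → 26 bp
  174–206 → 33 bp
Sorted largest to smallest: 88, 59, 33, 26 bp.

88, 59, 33, 26 bp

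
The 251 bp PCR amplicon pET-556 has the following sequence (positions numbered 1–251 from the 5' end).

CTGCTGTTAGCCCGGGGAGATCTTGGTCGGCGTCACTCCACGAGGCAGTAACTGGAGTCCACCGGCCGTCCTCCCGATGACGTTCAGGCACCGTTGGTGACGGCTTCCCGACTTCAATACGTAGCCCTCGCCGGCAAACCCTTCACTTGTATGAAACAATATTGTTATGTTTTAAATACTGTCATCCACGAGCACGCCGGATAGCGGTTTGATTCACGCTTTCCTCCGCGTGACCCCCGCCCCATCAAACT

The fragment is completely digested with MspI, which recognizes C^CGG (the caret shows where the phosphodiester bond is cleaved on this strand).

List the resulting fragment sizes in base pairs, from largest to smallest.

MspI sites (CCGG) start at positions 12, 62, 131, 197.
MspI cuts after the first base of each site, so after positions 12, 62, 131, 197.
Linear molecule, 4 cuts → 5 fragments:
  1–12 → 12 bp
  13–62 → 50 bp
  63–131 → 69 bp
  132–197 → 66 bp
  198–251 → 54 bp
Sorted largest to smallest: 69, 66, 54, 50, 12 bp.

69, 66, 54, 50, 12 bp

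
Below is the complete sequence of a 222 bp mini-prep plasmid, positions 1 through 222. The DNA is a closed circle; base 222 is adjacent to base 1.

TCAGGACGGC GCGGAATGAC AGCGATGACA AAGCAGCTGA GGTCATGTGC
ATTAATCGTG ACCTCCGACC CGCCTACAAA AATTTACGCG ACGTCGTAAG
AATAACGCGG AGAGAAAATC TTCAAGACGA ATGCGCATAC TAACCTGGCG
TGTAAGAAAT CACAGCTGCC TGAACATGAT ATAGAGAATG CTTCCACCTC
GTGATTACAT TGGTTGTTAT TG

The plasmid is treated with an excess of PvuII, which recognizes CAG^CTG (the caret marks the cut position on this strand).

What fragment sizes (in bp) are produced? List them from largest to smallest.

PvuII sites (CAGCTG) start at positions 34, 163.
PvuII cuts after base 3 of each site, so after positions 36, 165.
Circular molecule, 2 cuts → 2 fragments:
  37–165 → 129 bp
  166–222 then 1–36 → 57 + 36 = 93 bp
Sorted largest to smallest: 129, 93 bp.

129, 93 bp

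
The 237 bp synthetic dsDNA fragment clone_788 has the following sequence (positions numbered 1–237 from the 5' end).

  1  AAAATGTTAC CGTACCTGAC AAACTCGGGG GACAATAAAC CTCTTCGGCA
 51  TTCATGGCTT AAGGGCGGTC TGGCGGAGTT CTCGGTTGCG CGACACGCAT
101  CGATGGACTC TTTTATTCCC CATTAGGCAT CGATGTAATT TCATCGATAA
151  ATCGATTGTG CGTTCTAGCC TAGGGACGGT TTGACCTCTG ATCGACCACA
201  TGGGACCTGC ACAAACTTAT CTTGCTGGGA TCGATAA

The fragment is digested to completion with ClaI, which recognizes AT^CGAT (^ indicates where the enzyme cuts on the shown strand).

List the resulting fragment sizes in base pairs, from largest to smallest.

ClaI sites (ATCGAT) start at positions 99, 129, 143, 151, 230.
ClaI cuts after base 2 of each site, so after positions 100, 130, 144, 152, 231.
Linear molecule, 5 cuts → 6 fragments:
  1–100 → 100 bp
  101–130 → 30 bp
  131–144 → 14 bp
  145–152 → 8 bp
  153–231 → 79 bp
  232–237 → 6 bp
Sorted largest to smallest: 100, 79, 30, 14, 8, 6 bp.

100, 79, 30, 14, 8, 6 bp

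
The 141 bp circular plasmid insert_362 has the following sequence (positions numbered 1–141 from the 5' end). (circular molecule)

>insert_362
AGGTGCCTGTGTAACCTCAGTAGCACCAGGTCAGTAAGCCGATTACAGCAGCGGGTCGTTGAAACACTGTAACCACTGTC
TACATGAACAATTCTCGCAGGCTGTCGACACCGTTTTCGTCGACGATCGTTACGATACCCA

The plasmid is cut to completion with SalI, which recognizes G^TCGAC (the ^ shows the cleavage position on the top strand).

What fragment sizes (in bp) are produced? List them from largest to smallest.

SalI sites (GTCGAC) start at positions 104, 119.
SalI cuts after the first base of each site, so after positions 104, 119.
Circular molecule, 2 cuts → 2 fragments:
  105–119 → 15 bp
  120–141 then 1–104 → 22 + 104 = 126 bp
Sorted largest to smallest: 126, 15 bp.

126, 15 bp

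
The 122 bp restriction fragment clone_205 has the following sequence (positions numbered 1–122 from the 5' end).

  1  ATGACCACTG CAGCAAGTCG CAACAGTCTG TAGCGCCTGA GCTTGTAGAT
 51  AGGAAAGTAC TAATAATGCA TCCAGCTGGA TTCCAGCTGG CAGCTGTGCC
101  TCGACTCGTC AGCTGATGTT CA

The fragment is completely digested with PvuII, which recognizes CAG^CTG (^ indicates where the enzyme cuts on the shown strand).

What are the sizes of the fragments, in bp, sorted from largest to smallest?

75, 19, 11, 10, 7 bp

PvuII sites (CAGCTG) start at positions 73, 84, 91, 110.
PvuII cuts after base 3 of each site, so after positions 75, 86, 93, 112.
Linear molecule, 4 cuts → 5 fragments:
  1–75 → 75 bp
  76–86 → 11 bp
  87–93 → 7 bp
  94–112 → 19 bp
  113–122 → 10 bp
Sorted largest to smallest: 75, 19, 11, 10, 7 bp.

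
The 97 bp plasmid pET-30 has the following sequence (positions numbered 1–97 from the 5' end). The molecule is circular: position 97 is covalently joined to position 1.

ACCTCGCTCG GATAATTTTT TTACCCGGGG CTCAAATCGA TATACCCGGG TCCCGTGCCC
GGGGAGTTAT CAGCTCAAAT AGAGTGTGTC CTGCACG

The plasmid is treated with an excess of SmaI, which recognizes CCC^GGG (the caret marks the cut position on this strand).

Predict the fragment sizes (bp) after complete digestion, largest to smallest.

63, 21, 13 bp

SmaI sites (CCCGGG) start at positions 24, 45, 58.
SmaI cuts after base 3 of each site, so after positions 26, 47, 60.
Circular molecule, 3 cuts → 3 fragments:
  27–47 → 21 bp
  48–60 → 13 bp
  61–97 then 1–26 → 37 + 26 = 63 bp
Sorted largest to smallest: 63, 21, 13 bp.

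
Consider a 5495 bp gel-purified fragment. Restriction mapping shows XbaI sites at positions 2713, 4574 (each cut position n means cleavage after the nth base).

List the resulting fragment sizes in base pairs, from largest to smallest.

Linear molecule, 2 cuts → 3 fragments:
  2713 − 0 = 2713 bp
  4574 − 2713 = 1861 bp
  5495 − 4574 = 921 bp
Sorted largest to smallest: 2713, 1861, 921 bp.

2713, 1861, 921 bp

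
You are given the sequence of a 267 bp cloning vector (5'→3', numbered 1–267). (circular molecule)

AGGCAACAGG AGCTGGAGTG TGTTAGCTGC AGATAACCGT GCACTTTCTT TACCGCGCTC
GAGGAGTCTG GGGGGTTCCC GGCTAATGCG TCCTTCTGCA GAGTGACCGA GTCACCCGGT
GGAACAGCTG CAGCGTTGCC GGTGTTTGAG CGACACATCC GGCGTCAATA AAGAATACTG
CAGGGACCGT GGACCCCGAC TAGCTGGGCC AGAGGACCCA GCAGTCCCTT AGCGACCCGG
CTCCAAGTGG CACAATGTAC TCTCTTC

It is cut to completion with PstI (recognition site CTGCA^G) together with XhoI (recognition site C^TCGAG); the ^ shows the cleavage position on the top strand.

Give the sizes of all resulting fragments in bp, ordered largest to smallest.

PstI sites (CTGCAG) start at positions 27, 96, 128, 178.
PstI cuts after base 5 of each site (before the last base), so after positions 31, 100, 132, 182.
The XhoI site (CTCGAG) starts at position 58.
XhoI cuts after the first base of each site, so after position 58.
Combined cut positions: 31, 58, 100, 132, 182.
Circular molecule, 5 cuts → 5 fragments:
  32–58 → 27 bp
  59–100 → 42 bp
  101–132 → 32 bp
  133–182 → 50 bp
  183–267 then 1–31 → 85 + 31 = 116 bp
Sorted largest to smallest: 116, 50, 42, 32, 27 bp.

116, 50, 42, 32, 27 bp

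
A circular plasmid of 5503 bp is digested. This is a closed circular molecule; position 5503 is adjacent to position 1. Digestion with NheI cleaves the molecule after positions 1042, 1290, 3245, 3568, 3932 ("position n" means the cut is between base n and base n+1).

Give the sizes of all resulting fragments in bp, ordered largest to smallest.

2613, 1955, 364, 323, 248 bp

Circular molecule, 5 cuts → 5 fragments:
  1290 − 1042 = 248 bp
  3245 − 1290 = 1955 bp
  3568 − 3245 = 323 bp
  3932 − 3568 = 364 bp
  wrap: 5503 − 3932 + 1042 = 2613 bp
Sorted largest to smallest: 2613, 1955, 364, 323, 248 bp.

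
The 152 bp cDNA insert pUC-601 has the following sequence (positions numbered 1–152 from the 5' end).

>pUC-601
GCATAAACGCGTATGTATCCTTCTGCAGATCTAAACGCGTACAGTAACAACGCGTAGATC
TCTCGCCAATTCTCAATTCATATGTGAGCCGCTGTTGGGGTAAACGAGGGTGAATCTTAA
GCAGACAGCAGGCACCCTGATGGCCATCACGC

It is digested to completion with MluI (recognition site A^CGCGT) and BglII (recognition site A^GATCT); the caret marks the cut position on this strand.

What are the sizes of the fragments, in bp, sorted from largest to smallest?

96, 20, 15, 8, 7, 6 bp

MluI sites (ACGCGT) start at positions 7, 35, 50.
MluI cuts after the first base of each site, so after positions 7, 35, 50.
BglII sites (AGATCT) start at positions 27, 56.
BglII cuts after the first base of each site, so after positions 27, 56.
Combined cut positions: 7, 27, 35, 50, 56.
Linear molecule, 5 cuts → 6 fragments:
  1–7 → 7 bp
  8–27 → 20 bp
  28–35 → 8 bp
  36–50 → 15 bp
  51–56 → 6 bp
  57–152 → 96 bp
Sorted largest to smallest: 96, 20, 15, 8, 7, 6 bp.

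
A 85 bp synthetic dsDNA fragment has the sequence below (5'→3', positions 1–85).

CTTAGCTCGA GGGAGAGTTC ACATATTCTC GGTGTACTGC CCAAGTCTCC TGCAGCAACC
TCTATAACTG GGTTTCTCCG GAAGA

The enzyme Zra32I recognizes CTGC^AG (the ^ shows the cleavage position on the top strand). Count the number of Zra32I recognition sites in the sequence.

1

CTGCAG occurs starting at position 50.
Zra32I cuts at 1 site.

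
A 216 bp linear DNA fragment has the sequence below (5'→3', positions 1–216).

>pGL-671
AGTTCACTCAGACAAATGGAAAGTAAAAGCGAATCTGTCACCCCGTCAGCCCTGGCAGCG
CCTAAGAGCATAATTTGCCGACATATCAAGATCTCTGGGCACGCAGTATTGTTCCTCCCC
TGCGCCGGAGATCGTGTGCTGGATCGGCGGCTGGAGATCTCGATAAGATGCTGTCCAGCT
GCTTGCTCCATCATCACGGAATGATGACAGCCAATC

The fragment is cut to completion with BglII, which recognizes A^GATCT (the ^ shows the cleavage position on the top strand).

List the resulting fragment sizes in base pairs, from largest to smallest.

89, 66, 61 bp

BglII sites (AGATCT) start at positions 89, 155.
BglII cuts after the first base of each site, so after positions 89, 155.
Linear molecule, 2 cuts → 3 fragments:
  1–89 → 89 bp
  90–155 → 66 bp
  156–216 → 61 bp
Sorted largest to smallest: 89, 66, 61 bp.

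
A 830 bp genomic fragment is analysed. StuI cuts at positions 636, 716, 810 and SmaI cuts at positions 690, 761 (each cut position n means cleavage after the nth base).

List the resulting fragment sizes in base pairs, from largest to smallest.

Combined cut positions (sorted): 636, 690, 716, 761, 810.
Linear molecule, 5 cuts → 6 fragments:
  636 − 0 = 636 bp
  690 − 636 = 54 bp
  716 − 690 = 26 bp
  761 − 716 = 45 bp
  810 − 761 = 49 bp
  830 − 810 = 20 bp
Sorted largest to smallest: 636, 54, 49, 45, 26, 20 bp.

636, 54, 49, 45, 26, 20 bp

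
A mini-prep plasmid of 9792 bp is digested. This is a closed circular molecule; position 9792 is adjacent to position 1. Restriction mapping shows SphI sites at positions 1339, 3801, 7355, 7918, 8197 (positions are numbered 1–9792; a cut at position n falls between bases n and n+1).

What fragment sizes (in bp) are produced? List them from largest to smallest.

Circular molecule, 5 cuts → 5 fragments:
  3801 − 1339 = 2462 bp
  7355 − 3801 = 3554 bp
  7918 − 7355 = 563 bp
  8197 − 7918 = 279 bp
  wrap: 9792 − 8197 + 1339 = 2934 bp
Sorted largest to smallest: 3554, 2934, 2462, 563, 279 bp.

3554, 2934, 2462, 563, 279 bp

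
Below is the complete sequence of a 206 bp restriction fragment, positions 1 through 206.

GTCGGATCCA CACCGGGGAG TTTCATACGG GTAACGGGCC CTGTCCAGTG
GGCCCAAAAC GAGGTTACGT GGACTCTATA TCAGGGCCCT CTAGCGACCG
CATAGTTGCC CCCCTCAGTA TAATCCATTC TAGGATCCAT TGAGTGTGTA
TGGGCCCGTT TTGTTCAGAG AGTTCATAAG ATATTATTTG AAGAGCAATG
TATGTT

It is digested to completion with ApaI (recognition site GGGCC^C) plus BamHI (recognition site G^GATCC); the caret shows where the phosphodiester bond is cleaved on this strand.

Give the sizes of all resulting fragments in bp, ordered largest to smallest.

50, 45, 36, 34, 23, 14, 4 bp

ApaI sites (GGGCCC) start at positions 36, 50, 84, 152.
ApaI cuts after base 5 of each site (before the last base), so after positions 40, 54, 88, 156.
BamHI sites (GGATCC) start at positions 4, 133.
BamHI cuts after the first base of each site, so after positions 4, 133.
Combined cut positions: 4, 40, 54, 88, 133, 156.
Linear molecule, 6 cuts → 7 fragments:
  1–4 → 4 bp
  5–40 → 36 bp
  41–54 → 14 bp
  55–88 → 34 bp
  89–133 → 45 bp
  134–156 → 23 bp
  157–206 → 50 bp
Sorted largest to smallest: 50, 45, 36, 34, 23, 14, 4 bp.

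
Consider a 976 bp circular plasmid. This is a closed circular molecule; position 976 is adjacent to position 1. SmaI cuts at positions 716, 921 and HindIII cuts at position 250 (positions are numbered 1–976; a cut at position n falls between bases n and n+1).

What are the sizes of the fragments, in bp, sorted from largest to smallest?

Combined cut positions (sorted): 250, 716, 921.
Circular molecule, 3 cuts → 3 fragments:
  716 − 250 = 466 bp
  921 − 716 = 205 bp
  wrap: 976 − 921 + 250 = 305 bp
Sorted largest to smallest: 466, 305, 205 bp.

466, 305, 205 bp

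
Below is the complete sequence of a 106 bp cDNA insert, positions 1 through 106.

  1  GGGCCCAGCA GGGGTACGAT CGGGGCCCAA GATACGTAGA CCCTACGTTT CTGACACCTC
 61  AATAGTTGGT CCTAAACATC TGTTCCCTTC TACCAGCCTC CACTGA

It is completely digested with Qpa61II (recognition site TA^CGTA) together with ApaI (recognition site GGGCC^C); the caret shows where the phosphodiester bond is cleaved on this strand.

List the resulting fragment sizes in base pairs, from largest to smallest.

The Qpa61II site (TACGTA) starts at position 33.
Qpa61II cuts after base 2 of each site, so after position 34.
ApaI sites (GGGCCC) start at positions 1, 23.
ApaI cuts after base 5 of each site (before the last base), so after positions 5, 27.
Combined cut positions: 5, 27, 34.
Linear molecule, 3 cuts → 4 fragments:
  1–5 → 5 bp
  6–27 → 22 bp
  28–34 → 7 bp
  35–106 → 72 bp
Sorted largest to smallest: 72, 22, 7, 5 bp.

72, 22, 7, 5 bp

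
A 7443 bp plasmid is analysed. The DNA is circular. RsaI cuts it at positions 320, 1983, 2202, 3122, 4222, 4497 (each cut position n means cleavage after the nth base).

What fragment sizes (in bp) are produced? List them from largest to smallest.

3266, 1663, 1100, 920, 275, 219 bp

Circular molecule, 6 cuts → 6 fragments:
  1983 − 320 = 1663 bp
  2202 − 1983 = 219 bp
  3122 − 2202 = 920 bp
  4222 − 3122 = 1100 bp
  4497 − 4222 = 275 bp
  wrap: 7443 − 4497 + 320 = 3266 bp
Sorted largest to smallest: 3266, 1663, 1100, 920, 275, 219 bp.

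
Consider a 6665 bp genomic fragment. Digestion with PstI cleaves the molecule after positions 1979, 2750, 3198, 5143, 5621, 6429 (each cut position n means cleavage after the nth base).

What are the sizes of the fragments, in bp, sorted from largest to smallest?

Linear molecule, 6 cuts → 7 fragments:
  1979 − 0 = 1979 bp
  2750 − 1979 = 771 bp
  3198 − 2750 = 448 bp
  5143 − 3198 = 1945 bp
  5621 − 5143 = 478 bp
  6429 − 5621 = 808 bp
  6665 − 6429 = 236 bp
Sorted largest to smallest: 1979, 1945, 808, 771, 478, 448, 236 bp.

1979, 1945, 808, 771, 478, 448, 236 bp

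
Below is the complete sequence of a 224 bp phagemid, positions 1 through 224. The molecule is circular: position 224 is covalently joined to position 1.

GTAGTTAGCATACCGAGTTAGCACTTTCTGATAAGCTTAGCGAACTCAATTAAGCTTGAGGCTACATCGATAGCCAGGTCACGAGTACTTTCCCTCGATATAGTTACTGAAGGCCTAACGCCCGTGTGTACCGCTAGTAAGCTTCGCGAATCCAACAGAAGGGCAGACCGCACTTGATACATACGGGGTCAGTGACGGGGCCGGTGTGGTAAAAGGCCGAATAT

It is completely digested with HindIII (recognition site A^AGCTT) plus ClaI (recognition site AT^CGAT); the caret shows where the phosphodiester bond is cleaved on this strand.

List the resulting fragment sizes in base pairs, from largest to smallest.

HindIII sites (AAGCTT) start at positions 33, 52, 139.
HindIII cuts after the first base of each site, so after positions 33, 52, 139.
The ClaI site (ATCGAT) starts at position 66.
ClaI cuts after base 2 of each site, so after position 67.
Combined cut positions: 33, 52, 67, 139.
Circular molecule, 4 cuts → 4 fragments:
  34–52 → 19 bp
  53–67 → 15 bp
  68–139 → 72 bp
  140–224 then 1–33 → 85 + 33 = 118 bp
Sorted largest to smallest: 118, 72, 19, 15 bp.

118, 72, 19, 15 bp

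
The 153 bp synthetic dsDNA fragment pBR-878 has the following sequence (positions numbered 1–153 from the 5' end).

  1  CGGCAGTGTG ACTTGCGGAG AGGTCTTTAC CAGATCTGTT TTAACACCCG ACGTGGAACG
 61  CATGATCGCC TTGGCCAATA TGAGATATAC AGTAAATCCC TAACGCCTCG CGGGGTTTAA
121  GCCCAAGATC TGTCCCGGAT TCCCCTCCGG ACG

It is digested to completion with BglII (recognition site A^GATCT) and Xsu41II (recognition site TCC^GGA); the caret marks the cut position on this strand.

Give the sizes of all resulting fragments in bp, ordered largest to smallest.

94, 32, 22, 5 bp

BglII sites (AGATCT) start at positions 32, 126.
BglII cuts after the first base of each site, so after positions 32, 126.
The Xsu41II site (TCCGGA) starts at position 146.
Xsu41II cuts after base 3 of each site, so after position 148.
Combined cut positions: 32, 126, 148.
Linear molecule, 3 cuts → 4 fragments:
  1–32 → 32 bp
  33–126 → 94 bp
  127–148 → 22 bp
  149–153 → 5 bp
Sorted largest to smallest: 94, 32, 22, 5 bp.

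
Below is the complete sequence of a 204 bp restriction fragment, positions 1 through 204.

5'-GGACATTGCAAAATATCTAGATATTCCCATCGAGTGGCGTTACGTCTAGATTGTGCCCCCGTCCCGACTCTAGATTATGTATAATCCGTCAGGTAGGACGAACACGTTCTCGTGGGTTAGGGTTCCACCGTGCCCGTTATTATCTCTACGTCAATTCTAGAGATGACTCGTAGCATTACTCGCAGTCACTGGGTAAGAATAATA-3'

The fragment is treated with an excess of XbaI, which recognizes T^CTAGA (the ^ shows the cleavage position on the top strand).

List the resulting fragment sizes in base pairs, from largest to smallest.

87, 48, 29, 24, 16 bp

XbaI sites (TCTAGA) start at positions 16, 45, 69, 156.
XbaI cuts after the first base of each site, so after positions 16, 45, 69, 156.
Linear molecule, 4 cuts → 5 fragments:
  1–16 → 16 bp
  17–45 → 29 bp
  46–69 → 24 bp
  70–156 → 87 bp
  157–204 → 48 bp
Sorted largest to smallest: 87, 48, 29, 24, 16 bp.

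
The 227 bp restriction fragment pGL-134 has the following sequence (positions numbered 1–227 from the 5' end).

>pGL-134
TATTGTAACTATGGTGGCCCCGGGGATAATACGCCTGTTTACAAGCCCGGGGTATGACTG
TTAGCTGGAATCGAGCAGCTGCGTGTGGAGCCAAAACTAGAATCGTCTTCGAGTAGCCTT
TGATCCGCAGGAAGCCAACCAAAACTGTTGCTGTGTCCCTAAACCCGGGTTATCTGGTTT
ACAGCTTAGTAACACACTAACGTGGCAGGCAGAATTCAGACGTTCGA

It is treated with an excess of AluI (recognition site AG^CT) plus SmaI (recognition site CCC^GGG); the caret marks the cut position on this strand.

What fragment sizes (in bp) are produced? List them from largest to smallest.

88, 43, 27, 21, 18, 16, 14 bp

AluI sites (AGCT) start at positions 63, 77, 183.
AluI cuts after base 2 of each site, so after positions 64, 78, 184.
SmaI sites (CCCGGG) start at positions 19, 46, 164.
SmaI cuts after base 3 of each site, so after positions 21, 48, 166.
Combined cut positions: 21, 48, 64, 78, 166, 184.
Linear molecule, 6 cuts → 7 fragments:
  1–21 → 21 bp
  22–48 → 27 bp
  49–64 → 16 bp
  65–78 → 14 bp
  79–166 → 88 bp
  167–184 → 18 bp
  185–227 → 43 bp
Sorted largest to smallest: 88, 43, 27, 21, 18, 16, 14 bp.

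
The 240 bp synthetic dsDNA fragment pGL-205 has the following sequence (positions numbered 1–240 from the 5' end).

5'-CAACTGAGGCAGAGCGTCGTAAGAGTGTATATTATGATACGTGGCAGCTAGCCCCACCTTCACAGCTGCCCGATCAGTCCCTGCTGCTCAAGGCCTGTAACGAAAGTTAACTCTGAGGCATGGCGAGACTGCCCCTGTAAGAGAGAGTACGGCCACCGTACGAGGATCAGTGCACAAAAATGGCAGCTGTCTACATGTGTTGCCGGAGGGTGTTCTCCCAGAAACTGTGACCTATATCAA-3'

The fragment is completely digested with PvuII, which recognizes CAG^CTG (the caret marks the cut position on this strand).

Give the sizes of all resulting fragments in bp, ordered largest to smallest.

PvuII sites (CAGCTG) start at positions 63, 184.
PvuII cuts after base 3 of each site, so after positions 65, 186.
Linear molecule, 2 cuts → 3 fragments:
  1–65 → 65 bp
  66–186 → 121 bp
  187–240 → 54 bp
Sorted largest to smallest: 121, 65, 54 bp.

121, 65, 54 bp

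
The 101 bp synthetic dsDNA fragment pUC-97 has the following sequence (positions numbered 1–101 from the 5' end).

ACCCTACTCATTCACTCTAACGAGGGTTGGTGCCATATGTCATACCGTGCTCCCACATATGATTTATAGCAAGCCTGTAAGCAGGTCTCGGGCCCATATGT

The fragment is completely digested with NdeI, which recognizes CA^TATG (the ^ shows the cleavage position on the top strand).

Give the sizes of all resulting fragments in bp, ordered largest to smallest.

NdeI sites (CATATG) start at positions 34, 56, 95.
NdeI cuts after base 2 of each site, so after positions 35, 57, 96.
Linear molecule, 3 cuts → 4 fragments:
  1–35 → 35 bp
  36–57 → 22 bp
  58–96 → 39 bp
  97–101 → 5 bp
Sorted largest to smallest: 39, 35, 22, 5 bp.

39, 35, 22, 5 bp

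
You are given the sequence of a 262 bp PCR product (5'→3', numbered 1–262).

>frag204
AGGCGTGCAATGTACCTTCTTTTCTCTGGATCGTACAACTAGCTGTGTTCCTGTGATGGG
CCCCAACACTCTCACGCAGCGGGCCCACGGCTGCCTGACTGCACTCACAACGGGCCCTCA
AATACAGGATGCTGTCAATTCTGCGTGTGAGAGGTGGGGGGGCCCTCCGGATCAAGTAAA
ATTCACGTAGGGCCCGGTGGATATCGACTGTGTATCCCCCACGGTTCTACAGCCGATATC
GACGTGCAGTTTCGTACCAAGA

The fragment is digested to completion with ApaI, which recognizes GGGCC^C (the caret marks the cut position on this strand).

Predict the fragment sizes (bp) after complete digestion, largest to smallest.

ApaI sites (GGGCCC) start at positions 58, 81, 112, 160, 190.
ApaI cuts after base 5 of each site (before the last base), so after positions 62, 85, 116, 164, 194.
Linear molecule, 5 cuts → 6 fragments:
  1–62 → 62 bp
  63–85 → 23 bp
  86–116 → 31 bp
  117–164 → 48 bp
  165–194 → 30 bp
  195–262 → 68 bp
Sorted largest to smallest: 68, 62, 48, 31, 30, 23 bp.

68, 62, 48, 31, 30, 23 bp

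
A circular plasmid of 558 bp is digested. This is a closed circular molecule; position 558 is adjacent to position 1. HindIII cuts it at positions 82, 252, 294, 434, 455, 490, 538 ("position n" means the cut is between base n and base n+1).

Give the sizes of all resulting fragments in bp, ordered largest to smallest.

170, 140, 102, 48, 42, 35, 21 bp

Circular molecule, 7 cuts → 7 fragments:
  252 − 82 = 170 bp
  294 − 252 = 42 bp
  434 − 294 = 140 bp
  455 − 434 = 21 bp
  490 − 455 = 35 bp
  538 − 490 = 48 bp
  wrap: 558 − 538 + 82 = 102 bp
Sorted largest to smallest: 170, 140, 102, 48, 42, 35, 21 bp.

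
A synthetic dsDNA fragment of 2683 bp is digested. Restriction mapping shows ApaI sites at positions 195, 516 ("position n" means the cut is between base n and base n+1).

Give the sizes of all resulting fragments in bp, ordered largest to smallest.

Linear molecule, 2 cuts → 3 fragments:
  195 − 0 = 195 bp
  516 − 195 = 321 bp
  2683 − 516 = 2167 bp
Sorted largest to smallest: 2167, 321, 195 bp.

2167, 321, 195 bp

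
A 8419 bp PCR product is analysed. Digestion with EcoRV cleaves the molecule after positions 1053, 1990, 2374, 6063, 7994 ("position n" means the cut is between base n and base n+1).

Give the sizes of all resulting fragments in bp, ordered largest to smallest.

3689, 1931, 1053, 937, 425, 384 bp

Linear molecule, 5 cuts → 6 fragments:
  1053 − 0 = 1053 bp
  1990 − 1053 = 937 bp
  2374 − 1990 = 384 bp
  6063 − 2374 = 3689 bp
  7994 − 6063 = 1931 bp
  8419 − 7994 = 425 bp
Sorted largest to smallest: 3689, 1931, 1053, 937, 425, 384 bp.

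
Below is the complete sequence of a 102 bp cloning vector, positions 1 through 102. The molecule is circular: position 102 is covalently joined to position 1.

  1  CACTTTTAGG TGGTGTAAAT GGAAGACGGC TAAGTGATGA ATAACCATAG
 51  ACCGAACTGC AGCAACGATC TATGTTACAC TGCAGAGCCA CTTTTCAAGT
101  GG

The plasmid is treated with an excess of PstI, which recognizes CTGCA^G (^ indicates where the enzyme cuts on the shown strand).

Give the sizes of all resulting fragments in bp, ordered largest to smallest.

79, 23 bp

PstI sites (CTGCAG) start at positions 57, 80.
PstI cuts after base 5 of each site (before the last base), so after positions 61, 84.
Circular molecule, 2 cuts → 2 fragments:
  62–84 → 23 bp
  85–102 then 1–61 → 18 + 61 = 79 bp
Sorted largest to smallest: 79, 23 bp.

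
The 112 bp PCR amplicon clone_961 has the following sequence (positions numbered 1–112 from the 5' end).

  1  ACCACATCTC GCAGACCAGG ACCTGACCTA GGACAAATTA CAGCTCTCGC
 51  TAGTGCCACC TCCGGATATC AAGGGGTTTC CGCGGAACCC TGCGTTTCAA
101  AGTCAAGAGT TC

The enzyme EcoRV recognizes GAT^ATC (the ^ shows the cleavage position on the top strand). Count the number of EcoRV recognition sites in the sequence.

GATATC occurs starting at position 65.
EcoRV cuts at 1 site.

1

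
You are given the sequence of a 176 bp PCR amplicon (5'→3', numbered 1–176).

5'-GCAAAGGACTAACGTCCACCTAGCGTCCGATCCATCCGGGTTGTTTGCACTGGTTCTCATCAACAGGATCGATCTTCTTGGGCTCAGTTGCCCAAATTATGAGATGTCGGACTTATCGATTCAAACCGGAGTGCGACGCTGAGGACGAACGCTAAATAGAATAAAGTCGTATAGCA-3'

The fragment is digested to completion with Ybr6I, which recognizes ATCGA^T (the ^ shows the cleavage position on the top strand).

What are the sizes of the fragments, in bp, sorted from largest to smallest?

72, 57, 47 bp

Ybr6I sites (ATCGAT) start at positions 68, 115.
Ybr6I cuts after base 5 of each site (before the last base), so after positions 72, 119.
Linear molecule, 2 cuts → 3 fragments:
  1–72 → 72 bp
  73–119 → 47 bp
  120–176 → 57 bp
Sorted largest to smallest: 72, 57, 47 bp.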